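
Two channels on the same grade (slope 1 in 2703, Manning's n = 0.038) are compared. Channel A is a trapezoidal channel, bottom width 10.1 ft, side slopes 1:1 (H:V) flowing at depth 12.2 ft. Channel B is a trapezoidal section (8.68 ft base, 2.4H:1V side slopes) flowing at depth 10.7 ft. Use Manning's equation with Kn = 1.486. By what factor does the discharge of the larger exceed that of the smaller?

1.29

Channel A: With bottom width b = 10.1 ft and side slope z = 1: A = (b + zy)y = (10.1 + 1×12.2)×12.2 = 272.1 ft²; P = b + 2y√(1+z²) = 10.1 + 2×12.2×1.414 = 44.61 ft. Hydraulic radius R = A/P = 272.1/44.61 = 6.099 ft. Q_A = (1.486/0.038)·272.1·6.099^(2/3)·√0.00037 = 683.1 ft³/s.
Channel B: With bottom width b = 8.68 ft and side slope z = 2.4: A = (b + zy)y = (8.68 + 2.4×10.7)×10.7 = 367.7 ft²; P = b + 2y√(1+z²) = 8.68 + 2×10.7×2.6 = 64.32 ft. Hydraulic radius R = A/P = 367.7/64.32 = 5.716 ft. Q_B = (1.486/0.038)·367.7·5.716^(2/3)·√0.00037 = 884 ft³/s.
The larger discharge is 884 ft³/s and the smaller is 683.1 ft³/s; the ratio is 1.29.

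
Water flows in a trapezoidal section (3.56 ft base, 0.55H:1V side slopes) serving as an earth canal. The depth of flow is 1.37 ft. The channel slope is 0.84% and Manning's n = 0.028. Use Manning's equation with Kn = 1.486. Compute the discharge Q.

Q = 26.5 ft³/s

With bottom width b = 3.56 ft and side slope z = 0.55: A = (b + zy)y = (3.56 + 0.55×1.37)×1.37 = 5.909 ft²; P = b + 2y√(1+z²) = 3.56 + 2×1.37×1.141 = 6.687 ft.
Hydraulic radius R = A/P = 5.909/6.687 = 0.8837 ft.
Manning's equation: Q = (1.486/n) A R^(2/3) S^(1/2) = (1.486/0.028) × 5.909 × 0.8837^(2/3) × 0.0084^(1/2) = 26.5 ft³/s.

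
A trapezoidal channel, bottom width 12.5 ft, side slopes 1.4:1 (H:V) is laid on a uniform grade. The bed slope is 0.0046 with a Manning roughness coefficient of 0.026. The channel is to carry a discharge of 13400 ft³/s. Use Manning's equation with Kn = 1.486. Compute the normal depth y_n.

y_n = 19.3 ft

Manning's equation rearranged: A R^(2/3) = nQ / (1.486·√S) = 0.026 × 13400 / (1.486 × √0.0046) = 3457.
Trying y = 23.6 ft: A R^(2/3) = 5466 — too large.
Trying y = 13.1 ft: A R^(2/3) = 1481 — too small.
Trying y = 19.3 ft: A R^(2/3) = 3461 — matches.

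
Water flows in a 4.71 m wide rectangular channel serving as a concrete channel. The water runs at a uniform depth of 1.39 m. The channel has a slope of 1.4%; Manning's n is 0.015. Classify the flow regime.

Flow area A = b·y = 4.71 × 1.39 = 6.547 m². Wetted perimeter P = b + 2y = 4.71 + 2×1.39 = 7.49 m.
Hydraulic radius R = A/P = 6.547/7.49 = 0.8741 m.
V = (1/n) R^(2/3) √S = (1/0.015) × 0.8741^(2/3) × √0.014 = 7.211 m/s. Hydraulic depth D_h = A/T = 6.547/4.71 = 1.39 m.
Froude number Fr = V/√(g·D_h) = 7.211/√(9.81×1.39) = 1.95, which is greater than 1, so the flow is supercritical.

supercritical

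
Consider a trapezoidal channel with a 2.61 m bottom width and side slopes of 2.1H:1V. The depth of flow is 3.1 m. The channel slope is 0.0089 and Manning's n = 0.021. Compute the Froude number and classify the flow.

supercritical

With bottom width b = 2.61 m and side slope z = 2.1: A = (b + zy)y = (2.61 + 2.1×3.1)×3.1 = 28.27 m²; P = b + 2y√(1+z²) = 2.61 + 2×3.1×2.326 = 17.03 m.
Hydraulic radius R = A/P = 28.27/17.03 = 1.66 m.
V = (1/n) R^(2/3) √S = (1/0.021) × 1.66^(2/3) × √0.0089 = 6.298 m/s. Hydraulic depth D_h = A/T = 28.27/15.63 = 1.809 m.
Froude number Fr = V/√(g·D_h) = 6.298/√(9.81×1.809) = 1.5, which is greater than 1, so the flow is supercritical.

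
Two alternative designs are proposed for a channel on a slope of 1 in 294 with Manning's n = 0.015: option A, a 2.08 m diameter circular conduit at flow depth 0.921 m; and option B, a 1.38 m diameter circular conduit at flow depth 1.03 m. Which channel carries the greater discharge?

channel A

Channel A: For a circular section of diameter D = 2.08 m at depth y = 0.921 m, the central angle is θ = 2 arccos(1 − 2y/D) = 2.912 rad. Then A = (D²/8)(θ − sin θ) = 1.452 m² and P = Dθ/2 = 3.029 m. Hydraulic radius R = A/P = 1.452/3.029 = 0.4794 m. Q_A = (1/0.015)·1.452·0.4794^(2/3)·√0.003401 = 3.458 m³/s.
Channel B: For a circular section of diameter D = 1.38 m at depth y = 1.03 m, the central angle is θ = 2 arccos(1 − 2y/D) = 4.172 rad. Then A = (D²/8)(θ − sin θ) = 1.197 m² and P = Dθ/2 = 2.879 m. Hydraulic radius R = A/P = 1.197/2.879 = 0.4159 m. Q_B = (1/0.015)·1.197·0.4159^(2/3)·√0.003401 = 2.594 m³/s.
Q_A = 3.458 m³/s vs Q_B = 2.594 m³/s, so channel A carries more.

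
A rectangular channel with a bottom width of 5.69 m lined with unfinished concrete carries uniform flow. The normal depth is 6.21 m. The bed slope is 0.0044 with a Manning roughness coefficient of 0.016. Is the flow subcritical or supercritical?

subcritical

Flow area A = b·y = 5.69 × 6.21 = 35.33 m². Wetted perimeter P = b + 2y = 5.69 + 2×6.21 = 18.11 m.
Hydraulic radius R = A/P = 35.33/18.11 = 1.951 m.
V = (1/n) R^(2/3) √S = (1/0.016) × 1.951^(2/3) × √0.0044 = 6.473 m/s. Hydraulic depth D_h = A/T = 35.33/5.69 = 6.21 m.
Froude number Fr = V/√(g·D_h) = 6.473/√(9.81×6.21) = 0.829, which is less than 1, so the flow is subcritical.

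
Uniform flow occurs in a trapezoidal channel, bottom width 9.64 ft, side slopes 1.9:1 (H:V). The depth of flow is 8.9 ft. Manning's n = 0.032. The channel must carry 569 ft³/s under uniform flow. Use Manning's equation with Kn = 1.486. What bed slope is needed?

S = 0.00032

With bottom width b = 9.64 ft and side slope z = 1.9: A = (b + zy)y = (9.64 + 1.9×8.9)×8.9 = 236.3 ft²; P = b + 2y√(1+z²) = 9.64 + 2×8.9×2.147 = 47.86 ft.
Hydraulic radius R = A/P = 236.3/47.86 = 4.937 ft.
From Manning's equation, S = [nQ / (1.486 A R^(2/3))]² = [0.032 × 569 / (1.486 × 236.3 × 4.937^(2/3))]² = 0.00032.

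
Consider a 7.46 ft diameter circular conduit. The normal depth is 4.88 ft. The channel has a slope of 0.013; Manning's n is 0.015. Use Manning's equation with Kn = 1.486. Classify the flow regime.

For a circular section of diameter D = 7.46 ft at depth y = 4.88 ft, the central angle is θ = 2 arccos(1 − 2y/D) = 3.768 rad. Then A = (D²/8)(θ − sin θ) = 30.3 ft² and P = Dθ/2 = 14.06 ft.
Hydraulic radius R = A/P = 30.3/14.06 = 2.155 ft.
V = (1.486/n) R^(2/3) √S = (1.486/0.015) × 2.155^(2/3) × √0.013 = 18.85 ft/s. Hydraulic depth D_h = A/T = 30.3/7.097 = 4.269 ft.
Froude number Fr = V/√(g·D_h) = 18.85/√(32.2×4.269) = 1.61, which is greater than 1, so the flow is supercritical.

supercritical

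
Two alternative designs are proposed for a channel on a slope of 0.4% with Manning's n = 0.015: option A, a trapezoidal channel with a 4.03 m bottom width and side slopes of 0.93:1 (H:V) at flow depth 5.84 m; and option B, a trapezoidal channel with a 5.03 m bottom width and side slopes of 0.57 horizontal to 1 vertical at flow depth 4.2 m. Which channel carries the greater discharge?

Channel A: With bottom width b = 4.03 m and side slope z = 0.93: A = (b + zy)y = (4.03 + 0.93×5.84)×5.84 = 55.25 m²; P = b + 2y√(1+z²) = 4.03 + 2×5.84×1.366 = 19.98 m. Hydraulic radius R = A/P = 55.25/19.98 = 2.765 m. Q_A = (1/0.015)·55.25·2.765^(2/3)·√0.004 = 459 m³/s.
Channel B: With bottom width b = 5.03 m and side slope z = 0.57: A = (b + zy)y = (5.03 + 0.57×4.2)×4.2 = 31.18 m²; P = b + 2y√(1+z²) = 5.03 + 2×4.2×1.151 = 14.7 m. Hydraulic radius R = A/P = 31.18/14.7 = 2.121 m. Q_B = (1/0.015)·31.18·2.121^(2/3)·√0.004 = 217.1 m³/s.
Q_A = 459 m³/s vs Q_B = 217.1 m³/s, so channel A carries more.

channel A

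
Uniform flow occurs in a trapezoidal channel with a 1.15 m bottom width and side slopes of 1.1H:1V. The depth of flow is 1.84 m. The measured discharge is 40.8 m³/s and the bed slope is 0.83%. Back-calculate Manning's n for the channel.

n = 0.012

With bottom width b = 1.15 m and side slope z = 1.1: A = (b + zy)y = (1.15 + 1.1×1.84)×1.84 = 5.84 m²; P = b + 2y√(1+z²) = 1.15 + 2×1.84×1.487 = 6.621 m.
Hydraulic radius R = A/P = 5.84/6.621 = 0.8821 m.
Rearranging Manning's equation: n = (1/Q) A R^(2/3) S^(1/2) = (1/40.8) × 5.84 × 0.8821^(2/3) × √0.0083 = 0.012.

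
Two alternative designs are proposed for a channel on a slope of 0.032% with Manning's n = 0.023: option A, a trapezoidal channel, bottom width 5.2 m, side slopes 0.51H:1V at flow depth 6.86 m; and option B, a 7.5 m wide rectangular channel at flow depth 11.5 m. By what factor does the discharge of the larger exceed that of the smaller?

1.42

Channel A: With bottom width b = 5.2 m and side slope z = 0.51: A = (b + zy)y = (5.2 + 0.51×6.86)×6.86 = 59.67 m²; P = b + 2y√(1+z²) = 5.2 + 2×6.86×1.123 = 20.6 m. Hydraulic radius R = A/P = 59.67/20.6 = 2.897 m. Q_A = (1/0.023)·59.67·2.897^(2/3)·√0.00032 = 94.31 m³/s.
Channel B: Flow area A = b·y = 7.5 × 11.5 = 86.25 m². Wetted perimeter P = b + 2y = 7.5 + 2×11.5 = 30.5 m. Hydraulic radius R = A/P = 86.25/30.5 = 2.828 m. Q_B = (1/0.023)·86.25·2.828^(2/3)·√0.00032 = 134.1 m³/s.
The larger discharge is 134.1 m³/s and the smaller is 94.31 m³/s; the ratio is 1.42.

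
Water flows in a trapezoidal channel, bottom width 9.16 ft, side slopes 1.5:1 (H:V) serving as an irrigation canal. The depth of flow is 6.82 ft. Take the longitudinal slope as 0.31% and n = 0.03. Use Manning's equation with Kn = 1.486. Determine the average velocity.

With bottom width b = 9.16 ft and side slope z = 1.5: A = (b + zy)y = (9.16 + 1.5×6.82)×6.82 = 132.2 ft²; P = b + 2y√(1+z²) = 9.16 + 2×6.82×1.803 = 33.75 ft.
Hydraulic radius R = A/P = 132.2/33.75 = 3.918 ft.
From Manning's equation, V = (1.486/n) R^(2/3) S^(1/2) = (1.486/0.03) × 3.918^(2/3) × 0.0031^(1/2) = 6.85 ft/s.

V = 6.85 ft/s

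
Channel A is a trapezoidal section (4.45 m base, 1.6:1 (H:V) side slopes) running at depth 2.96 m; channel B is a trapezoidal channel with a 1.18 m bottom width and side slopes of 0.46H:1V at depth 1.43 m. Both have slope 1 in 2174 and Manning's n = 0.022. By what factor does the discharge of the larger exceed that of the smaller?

20.9

Channel A: With bottom width b = 4.45 m and side slope z = 1.6: A = (b + zy)y = (4.45 + 1.6×2.96)×2.96 = 27.19 m²; P = b + 2y√(1+z²) = 4.45 + 2×2.96×1.887 = 15.62 m. Hydraulic radius R = A/P = 27.19/15.62 = 1.741 m. Q_A = (1/0.022)·27.19·1.741^(2/3)·√0.00046 = 38.36 m³/s.
Channel B: With bottom width b = 1.18 m and side slope z = 0.46: A = (b + zy)y = (1.18 + 0.46×1.43)×1.43 = 2.628 m²; P = b + 2y√(1+z²) = 1.18 + 2×1.43×1.101 = 4.328 m. Hydraulic radius R = A/P = 2.628/4.328 = 0.6072 m. Q_B = (1/0.022)·2.628·0.6072^(2/3)·√0.00046 = 1.837 m³/s.
The larger discharge is 38.36 m³/s and the smaller is 1.837 m³/s; the ratio is 20.9.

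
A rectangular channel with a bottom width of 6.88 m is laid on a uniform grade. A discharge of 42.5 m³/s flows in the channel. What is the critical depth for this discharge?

For a rectangular channel, critical depth y_c = (q²/g)^(1/3) where q = Q/b = 42.5/6.88 = 6.177 m²/s.
So y_c = (6.177²/9.81)^(1/3) = 1.57 m.

y_c = 1.57 m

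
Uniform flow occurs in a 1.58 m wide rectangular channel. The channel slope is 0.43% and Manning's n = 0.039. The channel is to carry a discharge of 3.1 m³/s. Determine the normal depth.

Manning's equation rearranged: A R^(2/3) = nQ / (1·√S) = 0.039 × 3.1 / (√0.0043) = 1.844.
Try y = 2.23 m: A R^(2/3) = 2.46 — high.
Try y = 1.27 m: A R^(2/3) = 1.242 — low.
Try y = 1.75 m: A R^(2/3) = 1.843 — ≈ 1.844.

y_n = 1.75 m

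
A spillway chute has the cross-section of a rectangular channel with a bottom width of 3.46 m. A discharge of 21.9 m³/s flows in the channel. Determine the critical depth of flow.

For a rectangular channel, critical depth y_c = (q²/g)^(1/3) where q = Q/b = 21.9/3.46 = 6.329 m²/s.
So y_c = (6.329²/9.81)^(1/3) = 1.6 m.

y_c = 1.6 m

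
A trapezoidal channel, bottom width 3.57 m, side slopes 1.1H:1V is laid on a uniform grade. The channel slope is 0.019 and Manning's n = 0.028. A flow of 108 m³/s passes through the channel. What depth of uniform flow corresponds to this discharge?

Manning's equation rearranged: A R^(2/3) = nQ / (1·√S) = 0.028 × 108 / (√0.019) = 21.94.
At y = 2.84 m: A R^(2/3) = 25.82 — over.
At y = 2.61 m: A R^(2/3) = 21.87 — close enough.

y_n = 2.61 m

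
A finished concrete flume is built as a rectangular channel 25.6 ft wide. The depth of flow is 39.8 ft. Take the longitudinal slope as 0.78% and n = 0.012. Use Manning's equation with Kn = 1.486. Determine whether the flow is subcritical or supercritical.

supercritical

Flow area A = b·y = 25.6 × 39.8 = 1019 ft². Wetted perimeter P = b + 2y = 25.6 + 2×39.8 = 105.2 ft.
Hydraulic radius R = A/P = 1019/105.2 = 9.685 ft.
V = (1.486/n) R^(2/3) √S = (1.486/0.012) × 9.685^(2/3) × √0.0078 = 49.69 ft/s. Hydraulic depth D_h = A/T = 1019/25.6 = 39.8 ft.
Froude number Fr = V/√(g·D_h) = 49.69/√(32.2×39.8) = 1.39, which is greater than 1, so the flow is supercritical.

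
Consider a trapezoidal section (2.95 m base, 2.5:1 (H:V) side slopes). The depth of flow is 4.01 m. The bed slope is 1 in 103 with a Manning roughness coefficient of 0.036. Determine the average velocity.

V = 4.52 m/s

With bottom width b = 2.95 m and side slope z = 2.5: A = (b + zy)y = (2.95 + 2.5×4.01)×4.01 = 52.03 m²; P = b + 2y√(1+z²) = 2.95 + 2×4.01×2.693 = 24.54 m.
Hydraulic radius R = A/P = 52.03/24.54 = 2.12 m.
From Manning's equation, V = (1/n) R^(2/3) S^(1/2) = (1/0.036) × 2.12^(2/3) × 0.009709^(1/2) = 4.52 m/s.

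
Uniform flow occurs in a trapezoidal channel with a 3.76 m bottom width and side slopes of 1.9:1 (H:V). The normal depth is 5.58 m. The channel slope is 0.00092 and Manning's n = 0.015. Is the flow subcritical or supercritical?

subcritical

With bottom width b = 3.76 m and side slope z = 1.9: A = (b + zy)y = (3.76 + 1.9×5.58)×5.58 = 80.14 m²; P = b + 2y√(1+z²) = 3.76 + 2×5.58×2.147 = 27.72 m.
Hydraulic radius R = A/P = 80.14/27.72 = 2.891 m.
V = (1/n) R^(2/3) √S = (1/0.015) × 2.891^(2/3) × √0.00092 = 4.104 m/s. Hydraulic depth D_h = A/T = 80.14/24.96 = 3.21 m.
Froude number Fr = V/√(g·D_h) = 4.104/√(9.81×3.21) = 0.731, which is less than 1, so the flow is subcritical.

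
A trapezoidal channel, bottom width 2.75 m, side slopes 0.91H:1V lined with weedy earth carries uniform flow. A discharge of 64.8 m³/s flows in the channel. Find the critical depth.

y_c = 2.82 m

At critical depth, Q² T / (g A³) = 1, i.e. A³/T = Q²/g = 64.8²/9.81 = 428.
Try y = 3.2 m: A³/T = 693.7 — high.
Try y = 2.82 m: A³/T = 427.5 — matches.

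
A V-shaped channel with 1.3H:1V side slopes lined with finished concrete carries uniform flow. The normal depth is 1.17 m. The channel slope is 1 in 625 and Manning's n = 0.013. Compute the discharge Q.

Q = 3.28 m³/s

For a triangular section with side slope z = 1.3: A = zy² = 1.3×1.17² = 1.78 m²; P = 2y√(1+z²) = 2×1.17×1.64 = 3.838 m.
Hydraulic radius R = A/P = 1.78/3.838 = 0.4637 m.
Manning's equation: Q = (1/n) A R^(2/3) S^(1/2) = (1/0.013) × 1.78 × 0.4637^(2/3) × 0.0016^(1/2) = 3.28 m³/s.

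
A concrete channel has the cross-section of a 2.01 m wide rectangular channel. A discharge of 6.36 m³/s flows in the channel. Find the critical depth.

y_c = 1.01 m

For a rectangular channel, critical depth y_c = (q²/g)^(1/3) where q = Q/b = 6.36/2.01 = 3.164 m²/s.
So y_c = (3.164²/9.81)^(1/3) = 1.01 m.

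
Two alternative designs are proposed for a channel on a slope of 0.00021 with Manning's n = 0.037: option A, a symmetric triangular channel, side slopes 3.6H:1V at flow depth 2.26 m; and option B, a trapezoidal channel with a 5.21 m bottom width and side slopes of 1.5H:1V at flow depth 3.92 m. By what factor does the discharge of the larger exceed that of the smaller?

Channel A: For a triangular section with side slope z = 3.6: A = zy² = 3.6×2.26² = 18.39 m²; P = 2y√(1+z²) = 2×2.26×3.736 = 16.89 m. Hydraulic radius R = A/P = 18.39/16.89 = 1.089 m. Q_A = (1/0.037)·18.39·1.089^(2/3)·√0.00021 = 7.622 m³/s.
Channel B: With bottom width b = 5.21 m and side slope z = 1.5: A = (b + zy)y = (5.21 + 1.5×3.92)×3.92 = 43.47 m²; P = b + 2y√(1+z²) = 5.21 + 2×3.92×1.803 = 19.34 m. Hydraulic radius R = A/P = 43.47/19.34 = 2.247 m. Q_B = (1/0.037)·43.47·2.247^(2/3)·√0.00021 = 29.21 m³/s.
The larger discharge is 29.21 m³/s and the smaller is 7.622 m³/s; the ratio is 3.83.

3.83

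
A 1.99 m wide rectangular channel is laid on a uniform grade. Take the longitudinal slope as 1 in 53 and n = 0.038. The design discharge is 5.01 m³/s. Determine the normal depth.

y_n = 1.08 m

Manning's equation rearranged: A R^(2/3) = nQ / (1·√S) = 0.038 × 5.01 / (√0.01887) = 1.386.
At y = 1.18 m: A R^(2/3) = 1.557 — over.
At y = 0.767 m: A R^(2/3) = 0.8738 — short.
At y = 1.08 m: A R^(2/3) = 1.386 — close enough.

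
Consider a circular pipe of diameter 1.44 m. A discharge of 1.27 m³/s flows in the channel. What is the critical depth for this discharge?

At critical depth, Q² T / (g A³) = 1, i.e. A³/T = Q²/g = 1.27²/9.81 = 0.1644.
At y = 0.668 m: A³/T = 0.2816 — too large.
At y = 0.452 m: A³/T = 0.06265 — too small.
At y = 0.581 m: A³/T = 0.1649 — ≈ 0.1644.

y_c = 0.581 m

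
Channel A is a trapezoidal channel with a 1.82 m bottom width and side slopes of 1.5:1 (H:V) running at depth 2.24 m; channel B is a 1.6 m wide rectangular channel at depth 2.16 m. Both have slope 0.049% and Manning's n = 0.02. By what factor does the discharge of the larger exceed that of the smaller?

Channel A: With bottom width b = 1.82 m and side slope z = 1.5: A = (b + zy)y = (1.82 + 1.5×2.24)×2.24 = 11.6 m²; P = b + 2y√(1+z²) = 1.82 + 2×2.24×1.803 = 9.896 m. Hydraulic radius R = A/P = 11.6/9.896 = 1.172 m. Q_A = (1/0.02)·11.6·1.172^(2/3)·√0.00049 = 14.28 m³/s.
Channel B: Flow area A = b·y = 1.6 × 2.16 = 3.456 m². Wetted perimeter P = b + 2y = 1.6 + 2×2.16 = 5.92 m. Hydraulic radius R = A/P = 3.456/5.92 = 0.5838 m. Q_B = (1/0.02)·3.456·0.5838^(2/3)·√0.00049 = 2.672 m³/s.
The larger discharge is 14.28 m³/s and the smaller is 2.672 m³/s; the ratio is 5.34.

5.34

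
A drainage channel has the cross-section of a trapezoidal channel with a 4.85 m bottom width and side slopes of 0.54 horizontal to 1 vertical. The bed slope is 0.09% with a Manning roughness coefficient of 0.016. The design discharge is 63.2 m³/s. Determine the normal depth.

Manning's equation rearranged: A R^(2/3) = nQ / (1·√S) = 0.016 × 63.2 / (√0.0009) = 33.71.
Try y = 4.25 m: A R^(2/3) = 49.68 — over.
Try y = 2.87 m: A R^(2/3) = 25.28 — short.
Try y = 3.4 m: A R^(2/3) = 33.73 — ≈ 33.71.

y_n = 3.4 m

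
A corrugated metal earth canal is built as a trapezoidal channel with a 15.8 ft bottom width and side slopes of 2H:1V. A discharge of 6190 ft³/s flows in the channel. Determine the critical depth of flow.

At critical depth, Q² T / (g A³) = 1, i.e. A³/T = Q²/g = 6190²/32.2 = 1190000.
At y = 8.92 ft: A³/T = 524800 — low.
At y = 11.9 ft: A³/T = 1651000 — high.
At y = 11 ft: A³/T = 1202000 — matches.

y_c = 11 ft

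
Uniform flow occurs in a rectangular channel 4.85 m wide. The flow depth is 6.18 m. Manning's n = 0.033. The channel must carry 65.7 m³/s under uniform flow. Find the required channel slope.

Flow area A = b·y = 4.85 × 6.18 = 29.97 m². Wetted perimeter P = b + 2y = 4.85 + 2×6.18 = 17.21 m.
Hydraulic radius R = A/P = 29.97/17.21 = 1.742 m.
From Manning's equation, S = [nQ / (1 A R^(2/3))]² = [0.033 × 65.7 / (1 × 29.97 × 1.742^(2/3))]² = 0.0025.

S = 0.0025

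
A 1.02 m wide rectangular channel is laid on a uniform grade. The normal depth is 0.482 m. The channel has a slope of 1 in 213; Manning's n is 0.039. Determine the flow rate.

Q = 0.341 m³/s

Flow area A = b·y = 1.02 × 0.482 = 0.4916 m². Wetted perimeter P = b + 2y = 1.02 + 2×0.482 = 1.984 m.
Hydraulic radius R = A/P = 0.4916/1.984 = 0.2478 m.
Manning's equation: Q = (1/n) A R^(2/3) S^(1/2) = (1/0.039) × 0.4916 × 0.2478^(2/3) × 0.004695^(1/2) = 0.341 m³/s.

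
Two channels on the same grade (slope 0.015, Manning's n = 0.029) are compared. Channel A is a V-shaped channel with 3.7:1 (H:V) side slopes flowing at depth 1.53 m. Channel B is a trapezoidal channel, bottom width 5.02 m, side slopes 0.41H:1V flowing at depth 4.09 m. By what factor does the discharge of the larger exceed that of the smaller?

6.1

Channel A: For a triangular section with side slope z = 3.7: A = zy² = 3.7×1.53² = 8.661 m²; P = 2y√(1+z²) = 2×1.53×3.833 = 11.73 m. Hydraulic radius R = A/P = 8.661/11.73 = 0.7385 m. Q_A = (1/0.029)·8.661·0.7385^(2/3)·√0.015 = 29.89 m³/s.
Channel B: With bottom width b = 5.02 m and side slope z = 0.41: A = (b + zy)y = (5.02 + 0.41×4.09)×4.09 = 27.39 m²; P = b + 2y√(1+z²) = 5.02 + 2×4.09×1.081 = 13.86 m. Hydraulic radius R = A/P = 27.39/13.86 = 1.976 m. Q_B = (1/0.029)·27.39·1.976^(2/3)·√0.015 = 182.2 m³/s.
The larger discharge is 182.2 m³/s and the smaller is 29.89 m³/s; the ratio is 6.1.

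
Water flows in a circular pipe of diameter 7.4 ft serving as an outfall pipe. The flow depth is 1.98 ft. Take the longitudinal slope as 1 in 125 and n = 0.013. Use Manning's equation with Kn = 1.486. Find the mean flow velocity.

For a circular section of diameter D = 7.4 ft at depth y = 1.98 ft, the central angle is θ = 2 arccos(1 − 2y/D) = 2.175 rad. Then A = (D²/8)(θ − sin θ) = 9.251 ft² and P = Dθ/2 = 8.046 ft.
Hydraulic radius R = A/P = 9.251/8.046 = 1.15 ft.
From Manning's equation, V = (1.486/n) R^(2/3) S^(1/2) = (1.486/0.013) × 1.15^(2/3) × 0.008^(1/2) = 11.2 ft/s.

V = 11.2 ft/s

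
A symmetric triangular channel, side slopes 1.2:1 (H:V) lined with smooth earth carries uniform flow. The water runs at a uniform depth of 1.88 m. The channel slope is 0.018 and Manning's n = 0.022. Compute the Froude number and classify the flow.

supercritical

For a triangular section with side slope z = 1.2: A = zy² = 1.2×1.88² = 4.241 m²; P = 2y√(1+z²) = 2×1.88×1.562 = 5.873 m.
Hydraulic radius R = A/P = 4.241/5.873 = 0.7221 m.
V = (1/n) R^(2/3) √S = (1/0.022) × 0.7221^(2/3) × √0.018 = 4.909 m/s. Hydraulic depth D_h = A/T = 4.241/4.512 = 0.94 m.
Froude number Fr = V/√(g·D_h) = 4.909/√(9.81×0.94) = 1.62, which is greater than 1, so the flow is supercritical.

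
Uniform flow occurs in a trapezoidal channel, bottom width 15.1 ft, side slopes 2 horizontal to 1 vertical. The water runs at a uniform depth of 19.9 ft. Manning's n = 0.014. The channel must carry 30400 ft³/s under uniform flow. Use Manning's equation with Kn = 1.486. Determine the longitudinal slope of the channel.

S = 0.00299

With bottom width b = 15.1 ft and side slope z = 2: A = (b + zy)y = (15.1 + 2×19.9)×19.9 = 1093 ft²; P = b + 2y√(1+z²) = 15.1 + 2×19.9×2.236 = 104.1 ft.
Hydraulic radius R = A/P = 1093/104.1 = 10.5 ft.
From Manning's equation, S = [nQ / (1.486 A R^(2/3))]² = [0.014 × 30400 / (1.486 × 1093 × 10.5^(2/3))]² = 0.00299.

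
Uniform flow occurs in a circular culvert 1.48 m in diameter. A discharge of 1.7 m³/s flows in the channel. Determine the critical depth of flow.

y_c = 0.67 m

At critical depth, Q² T / (g A³) = 1, i.e. A³/T = Q²/g = 1.7²/9.81 = 0.2946.
Try y = 0.552 m: A³/T = 0.1398 — low.
Try y = 0.759 m: A³/T = 0.4737 — high.
Try y = 0.67 m: A³/T = 0.2941 — ≈ 0.2946.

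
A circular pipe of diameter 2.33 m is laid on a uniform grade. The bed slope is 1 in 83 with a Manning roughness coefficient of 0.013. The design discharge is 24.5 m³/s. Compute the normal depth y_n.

y_n = 1.86 m

Manning's equation rearranged: A R^(2/3) = nQ / (1·√S) = 0.013 × 24.5 / (√0.01205) = 2.902.
Try y = 1.56 m: A R^(2/3) = 2.345 — short.
Try y = 2.16 m: A R^(2/3) = 3.196 — over.
Try y = 1.86 m: A R^(2/3) = 2.901 — matches.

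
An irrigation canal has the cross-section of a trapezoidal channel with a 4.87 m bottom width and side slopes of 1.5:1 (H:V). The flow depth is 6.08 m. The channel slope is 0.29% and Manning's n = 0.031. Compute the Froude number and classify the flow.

subcritical

With bottom width b = 4.87 m and side slope z = 1.5: A = (b + zy)y = (4.87 + 1.5×6.08)×6.08 = 85.06 m²; P = b + 2y√(1+z²) = 4.87 + 2×6.08×1.803 = 26.79 m.
Hydraulic radius R = A/P = 85.06/26.79 = 3.175 m.
V = (1/n) R^(2/3) √S = (1/0.031) × 3.175^(2/3) × √0.0029 = 3.752 m/s. Hydraulic depth D_h = A/T = 85.06/23.11 = 3.681 m.
Froude number Fr = V/√(g·D_h) = 3.752/√(9.81×3.681) = 0.624, which is less than 1, so the flow is subcritical.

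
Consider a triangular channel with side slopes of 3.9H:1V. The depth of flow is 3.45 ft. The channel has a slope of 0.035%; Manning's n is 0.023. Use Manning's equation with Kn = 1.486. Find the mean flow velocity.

V = 1.7 ft/s

For a triangular section with side slope z = 3.9: A = zy² = 3.9×3.45² = 46.42 ft²; P = 2y√(1+z²) = 2×3.45×4.026 = 27.78 ft.
Hydraulic radius R = A/P = 46.42/27.78 = 1.671 ft.
From Manning's equation, V = (1.486/n) R^(2/3) S^(1/2) = (1.486/0.023) × 1.671^(2/3) × 0.00035^(1/2) = 1.7 ft/s.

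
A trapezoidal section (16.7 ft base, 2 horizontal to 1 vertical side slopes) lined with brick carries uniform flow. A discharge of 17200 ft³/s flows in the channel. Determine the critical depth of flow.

y_c = 17.8 ft

At critical depth, Q² T / (g A³) = 1, i.e. A³/T = Q²/g = 17200²/32.2 = 9188000.
Try y = 21.7 ft: A³/T = 21430000 — too large.
Try y = 12.5 ft: A³/T = 2123000 — too small.
Try y = 17.8 ft: A³/T = 9179000 — ≈ 9188000.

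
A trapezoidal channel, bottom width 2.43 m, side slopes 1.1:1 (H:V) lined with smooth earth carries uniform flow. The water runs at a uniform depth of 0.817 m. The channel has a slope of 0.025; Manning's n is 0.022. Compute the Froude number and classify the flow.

supercritical

With bottom width b = 2.43 m and side slope z = 1.1: A = (b + zy)y = (2.43 + 1.1×0.817)×0.817 = 2.72 m²; P = b + 2y√(1+z²) = 2.43 + 2×0.817×1.487 = 4.859 m.
Hydraulic radius R = A/P = 2.72/4.859 = 0.5597 m.
V = (1/n) R^(2/3) √S = (1/0.022) × 0.5597^(2/3) × √0.025 = 4.881 m/s. Hydraulic depth D_h = A/T = 2.72/4.227 = 0.6433 m.
Froude number Fr = V/√(g·D_h) = 4.881/√(9.81×0.6433) = 1.94, which is greater than 1, so the flow is supercritical.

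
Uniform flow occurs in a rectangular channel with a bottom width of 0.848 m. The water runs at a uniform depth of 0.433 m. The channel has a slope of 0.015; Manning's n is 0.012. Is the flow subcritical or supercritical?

Flow area A = b·y = 0.848 × 0.433 = 0.3672 m². Wetted perimeter P = b + 2y = 0.848 + 2×0.433 = 1.714 m.
Hydraulic radius R = A/P = 0.3672/1.714 = 0.2142 m.
V = (1/n) R^(2/3) √S = (1/0.012) × 0.2142^(2/3) × √0.015 = 3.654 m/s. Hydraulic depth D_h = A/T = 0.3672/0.848 = 0.433 m.
Froude number Fr = V/√(g·D_h) = 3.654/√(9.81×0.433) = 1.77, which is greater than 1, so the flow is supercritical.

supercritical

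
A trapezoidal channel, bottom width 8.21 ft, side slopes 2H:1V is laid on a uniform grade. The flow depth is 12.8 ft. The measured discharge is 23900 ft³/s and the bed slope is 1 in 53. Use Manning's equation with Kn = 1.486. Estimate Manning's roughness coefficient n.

n = 0.013

With bottom width b = 8.21 ft and side slope z = 2: A = (b + zy)y = (8.21 + 2×12.8)×12.8 = 432.8 ft²; P = b + 2y√(1+z²) = 8.21 + 2×12.8×2.236 = 65.45 ft.
Hydraulic radius R = A/P = 432.8/65.45 = 6.612 ft.
Rearranging Manning's equation: n = (1.486/Q) A R^(2/3) S^(1/2) = (1.486/23900) × 432.8 × 6.612^(2/3) × √0.01887 = 0.013.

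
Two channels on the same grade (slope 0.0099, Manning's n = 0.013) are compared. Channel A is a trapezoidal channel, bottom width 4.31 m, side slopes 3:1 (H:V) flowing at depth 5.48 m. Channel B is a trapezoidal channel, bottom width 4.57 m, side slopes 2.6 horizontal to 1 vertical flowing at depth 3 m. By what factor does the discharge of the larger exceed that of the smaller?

Channel A: With bottom width b = 4.31 m and side slope z = 3: A = (b + zy)y = (4.31 + 3×5.48)×5.48 = 113.7 m²; P = b + 2y√(1+z²) = 4.31 + 2×5.48×3.162 = 38.97 m. Hydraulic radius R = A/P = 113.7/38.97 = 2.918 m. Q_A = (1/0.013)·113.7·2.918^(2/3)·√0.0099 = 1777 m³/s.
Channel B: With bottom width b = 4.57 m and side slope z = 2.6: A = (b + zy)y = (4.57 + 2.6×3)×3 = 37.11 m²; P = b + 2y√(1+z²) = 4.57 + 2×3×2.786 = 21.28 m. Hydraulic radius R = A/P = 37.11/21.28 = 1.744 m. Q_B = (1/0.013)·37.11·1.744^(2/3)·√0.0099 = 411.5 m³/s.
The larger discharge is 1777 m³/s and the smaller is 411.5 m³/s; the ratio is 4.32.

4.32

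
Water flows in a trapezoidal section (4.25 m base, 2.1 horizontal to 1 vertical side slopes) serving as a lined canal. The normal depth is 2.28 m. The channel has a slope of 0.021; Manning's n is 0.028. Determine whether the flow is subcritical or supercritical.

With bottom width b = 4.25 m and side slope z = 2.1: A = (b + zy)y = (4.25 + 2.1×2.28)×2.28 = 20.61 m²; P = b + 2y√(1+z²) = 4.25 + 2×2.28×2.326 = 14.86 m.
Hydraulic radius R = A/P = 20.61/14.86 = 1.387 m.
V = (1/n) R^(2/3) √S = (1/0.028) × 1.387^(2/3) × √0.021 = 6.437 m/s. Hydraulic depth D_h = A/T = 20.61/13.83 = 1.49 m.
Froude number Fr = V/√(g·D_h) = 6.437/√(9.81×1.49) = 1.68, which is greater than 1, so the flow is supercritical.

supercritical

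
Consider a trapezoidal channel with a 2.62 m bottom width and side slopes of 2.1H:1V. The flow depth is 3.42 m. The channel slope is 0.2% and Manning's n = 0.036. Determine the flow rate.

With bottom width b = 2.62 m and side slope z = 2.1: A = (b + zy)y = (2.62 + 2.1×3.42)×3.42 = 33.52 m²; P = b + 2y√(1+z²) = 2.62 + 2×3.42×2.326 = 18.53 m.
Hydraulic radius R = A/P = 33.52/18.53 = 1.809 m.
Manning's equation: Q = (1/n) A R^(2/3) S^(1/2) = (1/0.036) × 33.52 × 1.809^(2/3) × 0.002^(1/2) = 61.8 m³/s.

Q = 61.8 m³/s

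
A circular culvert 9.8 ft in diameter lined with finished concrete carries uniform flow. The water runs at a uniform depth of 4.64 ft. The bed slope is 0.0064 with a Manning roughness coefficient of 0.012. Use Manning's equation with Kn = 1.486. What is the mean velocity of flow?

For a circular section of diameter D = 9.8 ft at depth y = 4.64 ft, the central angle is θ = 2 arccos(1 − 2y/D) = 3.035 rad. Then A = (D²/8)(θ − sin θ) = 35.17 ft² and P = Dθ/2 = 14.87 ft.
Hydraulic radius R = A/P = 35.17/14.87 = 2.364 ft.
From Manning's equation, V = (1.486/n) R^(2/3) S^(1/2) = (1.486/0.012) × 2.364^(2/3) × 0.0064^(1/2) = 17.6 ft/s.

V = 17.6 ft/s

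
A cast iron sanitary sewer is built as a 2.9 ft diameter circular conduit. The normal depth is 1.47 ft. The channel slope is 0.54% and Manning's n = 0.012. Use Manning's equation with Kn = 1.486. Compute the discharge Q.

For a circular section of diameter D = 2.9 ft at depth y = 1.47 ft, the central angle is θ = 2 arccos(1 − 2y/D) = 3.169 rad. Then A = (D²/8)(θ − sin θ) = 3.361 ft² and P = Dθ/2 = 4.595 ft.
Hydraulic radius R = A/P = 3.361/4.595 = 0.7313 ft.
Manning's equation: Q = (1.486/n) A R^(2/3) S^(1/2) = (1.486/0.012) × 3.361 × 0.7313^(2/3) × 0.0054^(1/2) = 24.8 ft³/s.

Q = 24.8 ft³/s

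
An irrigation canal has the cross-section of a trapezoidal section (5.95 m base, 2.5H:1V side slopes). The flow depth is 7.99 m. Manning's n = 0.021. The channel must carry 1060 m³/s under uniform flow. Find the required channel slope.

S = 0.00169

With bottom width b = 5.95 m and side slope z = 2.5: A = (b + zy)y = (5.95 + 2.5×7.99)×7.99 = 207.1 m²; P = b + 2y√(1+z²) = 5.95 + 2×7.99×2.693 = 48.98 m.
Hydraulic radius R = A/P = 207.1/48.98 = 4.229 m.
From Manning's equation, S = [nQ / (1 A R^(2/3))]² = [0.021 × 1060 / (1 × 207.1 × 4.229^(2/3))]² = 0.00169.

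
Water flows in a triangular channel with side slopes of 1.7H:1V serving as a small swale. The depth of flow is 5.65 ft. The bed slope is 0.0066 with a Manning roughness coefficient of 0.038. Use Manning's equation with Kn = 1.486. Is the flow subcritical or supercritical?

subcritical

For a triangular section with side slope z = 1.7: A = zy² = 1.7×5.65² = 54.27 ft²; P = 2y√(1+z²) = 2×5.65×1.972 = 22.29 ft.
Hydraulic radius R = A/P = 54.27/22.29 = 2.435 ft.
V = (1.486/n) R^(2/3) √S = (1.486/0.038) × 2.435^(2/3) × √0.0066 = 5.75 ft/s. Hydraulic depth D_h = A/T = 54.27/19.21 = 2.825 ft.
Froude number Fr = V/√(g·D_h) = 5.75/√(32.2×2.825) = 0.603, which is less than 1, so the flow is subcritical.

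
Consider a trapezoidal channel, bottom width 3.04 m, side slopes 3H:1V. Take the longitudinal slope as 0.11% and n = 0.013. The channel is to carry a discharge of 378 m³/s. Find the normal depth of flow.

Manning's equation rearranged: A R^(2/3) = nQ / (1·√S) = 0.013 × 378 / (√0.0011) = 148.2.
At y = 3.42 m: A R^(2/3) = 68.39 — too small.
At y = 5.98 m: A R^(2/3) = 265 — too large.
At y = 4.72 m: A R^(2/3) = 148.3 — matches.

y_n = 4.72 m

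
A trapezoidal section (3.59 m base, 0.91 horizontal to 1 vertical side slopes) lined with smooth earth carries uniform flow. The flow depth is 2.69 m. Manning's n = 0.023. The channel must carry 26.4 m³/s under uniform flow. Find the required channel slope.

S = 0.000818

With bottom width b = 3.59 m and side slope z = 0.91: A = (b + zy)y = (3.59 + 0.91×2.69)×2.69 = 16.24 m²; P = b + 2y√(1+z²) = 3.59 + 2×2.69×1.352 = 10.86 m.
Hydraulic radius R = A/P = 16.24/10.86 = 1.495 m.
From Manning's equation, S = [nQ / (1 A R^(2/3))]² = [0.023 × 26.4 / (1 × 16.24 × 1.495^(2/3))]² = 0.000818.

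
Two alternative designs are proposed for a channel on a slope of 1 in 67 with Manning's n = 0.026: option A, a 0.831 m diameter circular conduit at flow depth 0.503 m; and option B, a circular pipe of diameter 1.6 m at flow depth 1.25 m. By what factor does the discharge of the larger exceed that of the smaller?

8.04

Channel A: For a circular section of diameter D = 0.831 m at depth y = 0.503 m, the central angle is θ = 2 arccos(1 − 2y/D) = 3.566 rad. Then A = (D²/8)(θ − sin θ) = 0.3434 m² and P = Dθ/2 = 1.482 m. Hydraulic radius R = A/P = 0.3434/1.482 = 0.2317 m. Q_A = (1/0.026)·0.3434·0.2317^(2/3)·√0.01493 = 0.6087 m³/s.
Channel B: For a circular section of diameter D = 1.6 m at depth y = 1.25 m, the central angle is θ = 2 arccos(1 − 2y/D) = 4.336 rad. Then A = (D²/8)(θ − sin θ) = 1.685 m² and P = Dθ/2 = 3.469 m. Hydraulic radius R = A/P = 1.685/3.469 = 0.4858 m. Q_B = (1/0.026)·1.685·0.4858^(2/3)·√0.01493 = 4.894 m³/s.
The larger discharge is 4.894 m³/s and the smaller is 0.6087 m³/s; the ratio is 8.04.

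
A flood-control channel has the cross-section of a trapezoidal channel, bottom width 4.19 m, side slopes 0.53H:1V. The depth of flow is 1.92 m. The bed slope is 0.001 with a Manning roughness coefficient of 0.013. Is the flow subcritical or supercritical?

subcritical

With bottom width b = 4.19 m and side slope z = 0.53: A = (b + zy)y = (4.19 + 0.53×1.92)×1.92 = 9.999 m²; P = b + 2y√(1+z²) = 4.19 + 2×1.92×1.132 = 8.536 m.
Hydraulic radius R = A/P = 9.999/8.536 = 1.171 m.
V = (1/n) R^(2/3) √S = (1/0.013) × 1.171^(2/3) × √0.001 = 2.703 m/s. Hydraulic depth D_h = A/T = 9.999/6.225 = 1.606 m.
Froude number Fr = V/√(g·D_h) = 2.703/√(9.81×1.606) = 0.681, which is less than 1, so the flow is subcritical.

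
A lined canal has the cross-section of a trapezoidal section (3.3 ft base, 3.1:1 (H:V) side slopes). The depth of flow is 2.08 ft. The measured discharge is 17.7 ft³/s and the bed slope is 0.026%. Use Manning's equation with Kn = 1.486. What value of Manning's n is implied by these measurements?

With bottom width b = 3.3 ft and side slope z = 3.1: A = (b + zy)y = (3.3 + 3.1×2.08)×2.08 = 20.28 ft²; P = b + 2y√(1+z²) = 3.3 + 2×2.08×3.257 = 16.85 ft.
Hydraulic radius R = A/P = 20.28/16.85 = 1.203 ft.
Rearranging Manning's equation: n = (1.486/Q) A R^(2/3) S^(1/2) = (1.486/17.7) × 20.28 × 1.203^(2/3) × √0.00026 = 0.0311.

n = 0.0311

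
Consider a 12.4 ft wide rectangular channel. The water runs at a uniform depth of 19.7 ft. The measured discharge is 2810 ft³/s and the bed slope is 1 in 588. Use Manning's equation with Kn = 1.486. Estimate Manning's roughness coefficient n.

Flow area A = b·y = 12.4 × 19.7 = 244.3 ft². Wetted perimeter P = b + 2y = 12.4 + 2×19.7 = 51.8 ft.
Hydraulic radius R = A/P = 244.3/51.8 = 4.716 ft.
Rearranging Manning's equation: n = (1.486/Q) A R^(2/3) S^(1/2) = (1.486/2810) × 244.3 × 4.716^(2/3) × √0.001701 = 0.015.

n = 0.015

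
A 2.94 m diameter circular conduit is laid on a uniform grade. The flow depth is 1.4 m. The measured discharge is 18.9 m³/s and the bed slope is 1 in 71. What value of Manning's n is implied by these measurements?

n = 0.016

For a circular section of diameter D = 2.94 m at depth y = 1.4 m, the central angle is θ = 2 arccos(1 − 2y/D) = 3.046 rad. Then A = (D²/8)(θ − sin θ) = 3.189 m² and P = Dθ/2 = 4.478 m.
Hydraulic radius R = A/P = 3.189/4.478 = 0.712 m.
Rearranging Manning's equation: n = (1/Q) A R^(2/3) S^(1/2) = (1/18.9) × 3.189 × 0.712^(2/3) × √0.01408 = 0.016.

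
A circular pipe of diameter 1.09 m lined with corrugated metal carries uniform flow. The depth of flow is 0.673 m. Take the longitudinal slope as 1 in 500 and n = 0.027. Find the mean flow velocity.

For a circular section of diameter D = 1.09 m at depth y = 0.673 m, the central angle is θ = 2 arccos(1 − 2y/D) = 3.616 rad. Then A = (D²/8)(θ − sin θ) = 0.6048 m² and P = Dθ/2 = 1.971 m.
Hydraulic radius R = A/P = 0.6048/1.971 = 0.3069 m.
From Manning's equation, V = (1/n) R^(2/3) S^(1/2) = (1/0.027) × 0.3069^(2/3) × 0.002^(1/2) = 0.754 m/s.

V = 0.754 m/s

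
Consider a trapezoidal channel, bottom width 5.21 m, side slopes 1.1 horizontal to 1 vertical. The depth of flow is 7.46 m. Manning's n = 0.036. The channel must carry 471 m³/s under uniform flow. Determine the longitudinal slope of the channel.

S = 0.0051

With bottom width b = 5.21 m and side slope z = 1.1: A = (b + zy)y = (5.21 + 1.1×7.46)×7.46 = 100.1 m²; P = b + 2y√(1+z²) = 5.21 + 2×7.46×1.487 = 27.39 m.
Hydraulic radius R = A/P = 100.1/27.39 = 3.654 m.
From Manning's equation, S = [nQ / (1 A R^(2/3))]² = [0.036 × 471 / (1 × 100.1 × 3.654^(2/3))]² = 0.0051.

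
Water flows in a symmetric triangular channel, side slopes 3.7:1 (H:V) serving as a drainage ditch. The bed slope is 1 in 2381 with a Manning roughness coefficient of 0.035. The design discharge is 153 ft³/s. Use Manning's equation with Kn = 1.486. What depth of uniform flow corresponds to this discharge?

y_n = 5.1 ft

Manning's equation rearranged: A R^(2/3) = nQ / (1.486·√S) = 0.035 × 153 / (1.486 × √0.00042) = 175.8.
Try y = 3.87 ft: A R^(2/3) = 84.05 — short.
Try y = 6.04 ft: A R^(2/3) = 275.5 — over.
Try y = 5.1 ft: A R^(2/3) = 175.5 — matches.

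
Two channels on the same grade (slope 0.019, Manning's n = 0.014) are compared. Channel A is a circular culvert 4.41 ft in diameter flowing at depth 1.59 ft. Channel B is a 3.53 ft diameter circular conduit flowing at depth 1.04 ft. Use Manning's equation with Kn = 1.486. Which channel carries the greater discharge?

channel A

Channel A: For a circular section of diameter D = 4.41 ft at depth y = 1.59 ft, the central angle is θ = 2 arccos(1 − 2y/D) = 2.576 rad. Then A = (D²/8)(θ − sin θ) = 4.961 ft² and P = Dθ/2 = 5.681 ft. Hydraulic radius R = A/P = 4.961/5.681 = 0.8733 ft. Q_A = (1.486/0.014)·4.961·0.8733^(2/3)·√0.019 = 66.31 ft³/s.
Channel B: For a circular section of diameter D = 3.53 ft at depth y = 1.04 ft, the central angle is θ = 2 arccos(1 − 2y/D) = 2.295 rad. Then A = (D²/8)(θ − sin θ) = 2.408 ft² and P = Dθ/2 = 4.051 ft. Hydraulic radius R = A/P = 2.408/4.051 = 0.5945 ft. Q_B = (1.486/0.014)·2.408·0.5945^(2/3)·√0.019 = 24.91 ft³/s.
Q_A = 66.31 ft³/s vs Q_B = 24.91 ft³/s, so channel A carries more.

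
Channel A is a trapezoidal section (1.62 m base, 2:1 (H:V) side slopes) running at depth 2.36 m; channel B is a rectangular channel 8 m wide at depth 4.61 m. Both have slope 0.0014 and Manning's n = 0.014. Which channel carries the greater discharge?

channel B

Channel A: With bottom width b = 1.62 m and side slope z = 2: A = (b + zy)y = (1.62 + 2×2.36)×2.36 = 14.96 m²; P = b + 2y√(1+z²) = 1.62 + 2×2.36×2.236 = 12.17 m. Hydraulic radius R = A/P = 14.96/12.17 = 1.229 m. Q_A = (1/0.014)·14.96·1.229^(2/3)·√0.0014 = 45.88 m³/s.
Channel B: Flow area A = b·y = 8 × 4.61 = 36.88 m². Wetted perimeter P = b + 2y = 8 + 2×4.61 = 17.22 m. Hydraulic radius R = A/P = 36.88/17.22 = 2.142 m. Q_B = (1/0.014)·36.88·2.142^(2/3)·√0.0014 = 163.8 m³/s.
Q_A = 45.88 m³/s vs Q_B = 163.8 m³/s, so channel B carries more.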